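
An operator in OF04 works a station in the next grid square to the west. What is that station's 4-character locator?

NF94

Longitude square 0; −1 → -1, wraps to 9, carry into field.
Longitude field O = 14; −1 → 13 = N.
The latitude characters are unchanged.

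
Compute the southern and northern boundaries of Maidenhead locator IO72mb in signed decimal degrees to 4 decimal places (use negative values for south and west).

52.0417, 52.0833

Field I=8, O=14: +8·20° lon, +14·10° lat → SW at lon -20°, lat 50°.
Square 7, 2: +7·2° lon, +2·1° lat → SW at lon -6°, lat 52°.
Subsquare m=12, b=1: +12·0.0833333° lon, +1·0.0416667° lat → SW at lon -5°, lat 52.0417°.
Cell spans 0.0833333° lon × 0.0416667° lat.
south 52.0417, north 52.0833.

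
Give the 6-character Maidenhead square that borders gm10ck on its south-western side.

GM10bj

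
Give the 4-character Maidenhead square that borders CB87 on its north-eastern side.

Longitude square 8; +1 → 9.
Latitude square 7; +1 → 8.

CB98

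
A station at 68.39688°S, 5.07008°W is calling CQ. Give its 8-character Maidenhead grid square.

IC71lo14

Offset from 180°W / 90°S: lon 174.92992°, lat 21.60312°.
Field: lon ⌊174.92992/20⌋ = 8 → I; lat ⌊21.60312/10⌋ = 2 → C.
Square: lon ⌊14.92992/2⌋ = 7; lat ⌊1.60312/1⌋ = 1.
Subsquare: lon ⌊0.92992/0.0833333⌋ = 11 → l; lat ⌊0.60312/0.0416667⌋ = 14 → o.
Extended square: lon ⌊0.01325/0.00833333⌋ = 1; lat ⌊0.01979/0.00416667⌋ = 4.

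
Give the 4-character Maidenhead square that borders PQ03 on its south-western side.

Longitude square 0; −1 → -1, wraps to 9, carry into field.
Longitude field P = 15; −1 → 14 = O.
Latitude square 3; −1 → 2.

OQ92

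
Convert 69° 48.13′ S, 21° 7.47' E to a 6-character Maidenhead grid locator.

Shift to the Maidenhead origin (180°W, 90°S): lon 201.1245, lat 20.1978.
Field: 201.1245/20 → 10 → K, 20.1978/10 → 2 → C; chars KC.
Square: 1.1245/2 → 0, 0.1978/1 → 0; chars 00.
Subsquare: 1.1245/0.0833333 → 13 → n, 0.1978/0.0416667 → 4 → e; chars ne.

KC00ne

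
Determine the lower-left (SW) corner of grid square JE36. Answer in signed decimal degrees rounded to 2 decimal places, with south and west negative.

Field J=9, E=4: +9·20° lon, +4·10° lat → SW at lon 0°, lat -50°.
Square 3, 6: +3·2° lon, +6·1° lat → SW at lon 6°, lat -44°.
latitude -44.00, longitude 6.00.

-44.00, 6.00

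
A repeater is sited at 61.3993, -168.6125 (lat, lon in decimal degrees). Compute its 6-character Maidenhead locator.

AP51qj

Offset from 180°W / 90°S: lon 11.3875°, lat 151.3993°.
Field: lon ⌊11.3875/20⌋ = 0 → A; lat ⌊151.3993/10⌋ = 15 → P.
Square: lon ⌊11.3875/2⌋ = 5; lat ⌊1.3993/1⌋ = 1.
Subsquare: lon ⌊1.3875/0.0833333⌋ = 16 → q; lat ⌊0.3993/0.0416667⌋ = 9 → j.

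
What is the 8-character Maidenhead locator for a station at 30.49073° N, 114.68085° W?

DM20pl87

Shift to the Maidenhead origin (180°W, 90°S): lon 65.31915, lat 120.49073.
Field: lon ⌊65.31915/20⌋ = 3 → D; lat ⌊120.49073/10⌋ = 12 → M.
Square: lon ⌊5.31915/2⌋ = 2; lat ⌊0.49073/1⌋ = 0.
Subsquare: lon ⌊1.31915/0.0833333⌋ = 15 → p; lat ⌊0.49073/0.0416667⌋ = 11 → l.
Extended square: lon ⌊0.06915/0.00833333⌋ = 8; lat ⌊0.03240/0.00416667⌋ = 7.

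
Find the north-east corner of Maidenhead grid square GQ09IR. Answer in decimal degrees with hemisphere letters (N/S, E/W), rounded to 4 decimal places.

Field G=6, Q=16: +6·20° lon, +16·10° lat → SW at lon -60°, lat 70°.
Square 0, 9: +0·2° lon, +9·1° lat → SW at lon -60°, lat 79°.
Subsquare i=8, r=17: +8·0.0833333° lon, +17·0.0416667° lat → SW at lon -59.3333°, lat 79.7083°.
Cell spans 0.0833333° lon × 0.0416667° lat. NE corner is SW corner plus one full cell.
latitude 79.7500° N, longitude 59.2500° W.

79.7500° N, 59.2500° W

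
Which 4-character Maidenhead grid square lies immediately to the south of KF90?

KE99

Latitude square 0; −1 → -1, wraps to 9, carry into field.
Latitude field F = 5; −1 → 4 = E.
The longitude characters are unchanged.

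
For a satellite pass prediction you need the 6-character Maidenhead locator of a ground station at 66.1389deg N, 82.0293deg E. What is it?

NP16ad

Add 180° to longitude and 90° to latitude: 262.0293, 156.1389.
Field (20°×10°, letters A–R): 262.0293/20 → 13 → N, 156.1389/10 → 15 → P; chars NP.
Square (2°×1°, digits 0–9): 2.0293/2 → 1, 6.1389/1 → 6; chars 16.
Subsquare (5′×2.5′, letters a–x): 0.0293/0.0833333 → 0 → a, 0.1389/0.0416667 → 3 → d; chars ad.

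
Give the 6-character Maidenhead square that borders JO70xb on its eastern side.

Longitude subsquare x = 23; +1 → 24, wraps to 0 = a, carry into square.
Longitude square 7; +1 → 8.
The latitude characters are unchanged.

JO80ab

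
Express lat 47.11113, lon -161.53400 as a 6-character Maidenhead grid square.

Shift to the Maidenhead origin (180°W, 90°S): lon 18.4660, lat 137.1111.
Field: lon ⌊18.4660/20⌋ = 0 → A; lat ⌊137.1111/10⌋ = 13 → N.
Square: lon ⌊18.4660/2⌋ = 9; lat ⌊7.1111/1⌋ = 7.
Subsquare: lon ⌊0.4660/0.0833333⌋ = 5 → f; lat ⌊0.1111/0.0416667⌋ = 2 → c.

AN97fc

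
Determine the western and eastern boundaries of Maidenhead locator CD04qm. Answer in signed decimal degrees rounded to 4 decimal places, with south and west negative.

-138.6667, -138.5833

Field C=2, D=3: +2·20° lon, +3·10° lat → SW at lon -140°, lat -60°.
Square 0, 4: +0·2° lon, +4·1° lat → SW at lon -140°, lat -56°.
Subsquare q=16, m=12: +16·0.0833333° lon, +12·0.0416667° lat → SW at lon -138.667°, lat -55.5°.
Cell spans 0.0833333° lon × 0.0416667° lat.
west -138.6667, east -138.5833.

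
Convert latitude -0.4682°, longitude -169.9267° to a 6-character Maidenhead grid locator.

Offset from 180°W / 90°S: lon 10.0733°, lat 89.5318°.
Field: lon ⌊10.0733/20⌋ = 0 → A; lat ⌊89.5318/10⌋ = 8 → I.
Square: lon ⌊10.0733/2⌋ = 5; lat ⌊9.5318/1⌋ = 9.
Subsquare: lon ⌊0.0733/0.0833333⌋ = 0 → a; lat ⌊0.5318/0.0416667⌋ = 12 → m.

AI59am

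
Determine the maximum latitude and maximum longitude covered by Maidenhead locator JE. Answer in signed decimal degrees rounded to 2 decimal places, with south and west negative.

Field J=9, E=4: +9·20° lon, +4·10° lat → SW at lon 0°, lat -50°.
Cell spans 20° lon × 10° lat. NE corner is SW corner plus one full cell.
latitude -40.00, longitude 20.00.

-40.00, 20.00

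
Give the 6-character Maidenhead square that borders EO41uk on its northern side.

Latitude subsquare k = 10; +1 → 11 = l.
The longitude characters are unchanged.

EO41ul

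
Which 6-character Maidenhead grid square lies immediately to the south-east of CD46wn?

Longitude subsquare w = 22; +1 → 23 = x.
Latitude subsquare n = 13; −1 → 12 = m.

CD46xm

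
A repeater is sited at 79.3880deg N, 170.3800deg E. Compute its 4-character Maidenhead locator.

RQ59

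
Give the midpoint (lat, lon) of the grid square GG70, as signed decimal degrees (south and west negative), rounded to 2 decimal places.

Field G=6, G=6: +6·20° lon, +6·10° lat → SW at lon -60°, lat -30°.
Square 7, 0: +7·2° lon, +0·1° lat → SW at lon -46°, lat -30°.
Cell spans 2° lon × 1° lat. Centre is SW corner plus half of each.
latitude -29.50, longitude -45.00.

-29.50, -45.00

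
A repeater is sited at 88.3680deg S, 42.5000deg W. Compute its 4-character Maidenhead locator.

GA81

Shift to the Maidenhead origin (180°W, 90°S): lon 137.50, lat 1.63.
Field: lon ⌊137.50/20⌋ = 6 → G; lat ⌊1.63/10⌋ = 0 → A.
Square: lon ⌊17.50/2⌋ = 8; lat ⌊1.63/1⌋ = 1.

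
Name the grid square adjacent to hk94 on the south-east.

Longitude square 9; +1 → 10, wraps to 0, carry into field.
Longitude field H = 7; +1 → 8 = I.
Latitude square 4; −1 → 3.

IK03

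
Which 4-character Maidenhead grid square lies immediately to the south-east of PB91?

Longitude square 9; +1 → 10, wraps to 0, carry into field.
Longitude field P = 15; +1 → 16 = Q.
Latitude square 1; −1 → 0.

QB00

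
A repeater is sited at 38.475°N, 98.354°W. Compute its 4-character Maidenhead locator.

EM08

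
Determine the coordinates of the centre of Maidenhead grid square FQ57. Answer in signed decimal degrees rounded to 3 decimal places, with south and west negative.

77.500, -69.000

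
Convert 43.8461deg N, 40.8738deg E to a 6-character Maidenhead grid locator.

LN03ku

Offset from 180°W / 90°S: lon 220.8738°, lat 133.8461°.
Field (20°×10°, letters A–R): lon ⌊220.8738/20⌋ = 11 → L; lat ⌊133.8461/10⌋ = 13 → N.
Square (2°×1°, digits 0–9): lon ⌊0.8738/2⌋ = 0; lat ⌊3.8461/1⌋ = 3.
Subsquare (5′×2.5′, letters a–x): lon ⌊0.8738/0.0833333⌋ = 10 → k; lat ⌊0.8461/0.0416667⌋ = 20 → u.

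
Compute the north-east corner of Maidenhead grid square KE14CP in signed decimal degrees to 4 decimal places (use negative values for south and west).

-45.3333, 22.2500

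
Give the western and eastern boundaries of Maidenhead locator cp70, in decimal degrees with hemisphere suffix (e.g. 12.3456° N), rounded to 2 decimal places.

Field C=2, P=15: +2·20° lon, +15·10° lat → SW at lon -140°, lat 60°.
Square 7, 0: +7·2° lon, +0·1° lat → SW at lon -126°, lat 60°.
Cell spans 2° lon × 1° lat.
west 126.00° W, east 124.00° W.

126.00° W, 124.00° W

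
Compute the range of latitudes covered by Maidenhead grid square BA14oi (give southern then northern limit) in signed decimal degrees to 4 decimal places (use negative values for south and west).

-85.6667, -85.6250

Field B=1, A=0: +1·20° lon, +0·10° lat → SW at lon -160°, lat -90°.
Square 1, 4: +1·2° lon, +4·1° lat → SW at lon -158°, lat -86°.
Subsquare o=14, i=8: +14·0.0833333° lon, +8·0.0416667° lat → SW at lon -156.833°, lat -85.6667°.
Cell spans 0.0833333° lon × 0.0416667° lat.
south -85.6667, north -85.6250.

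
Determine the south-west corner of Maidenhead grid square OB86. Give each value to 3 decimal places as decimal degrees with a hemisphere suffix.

74.000° S, 116.000° E

Field O=14, B=1: +14·20° lon, +1·10° lat → SW at lon 100°, lat -80°.
Square 8, 6: +8·2° lon, +6·1° lat → SW at lon 116°, lat -74°.
latitude 74.000° S, longitude 116.000° E.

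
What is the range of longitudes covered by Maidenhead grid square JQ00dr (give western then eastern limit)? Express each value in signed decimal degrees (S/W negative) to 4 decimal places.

0.2500, 0.3333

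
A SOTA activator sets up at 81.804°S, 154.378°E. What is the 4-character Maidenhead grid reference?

Offset from 180°W / 90°S: lon 334.38°, lat 8.20°.
Field: 334.38/20 → 16 → Q, 8.20/10 → 0 → A; chars QA.
Square: 14.38/2 → 7, 8.20/1 → 8; chars 78.

QA78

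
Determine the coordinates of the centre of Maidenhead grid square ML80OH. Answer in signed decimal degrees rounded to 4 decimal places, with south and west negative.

Field M=12, L=11: +12·20° lon, +11·10° lat → SW at lon 60°, lat 20°.
Square 8, 0: +8·2° lon, +0·1° lat → SW at lon 76°, lat 20°.
Subsquare o=14, h=7: +14·0.0833333° lon, +7·0.0416667° lat → SW at lon 77.1667°, lat 20.2917°.
Cell spans 0.0833333° lon × 0.0416667° lat. Centre is SW corner plus half of each.
latitude 20.3125, longitude 77.2083.

20.3125, 77.2083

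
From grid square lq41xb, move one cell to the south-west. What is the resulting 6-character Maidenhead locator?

LQ41wa

Longitude subsquare x = 23; −1 → 22 = w.
Latitude subsquare b = 1; −1 → 0 = a.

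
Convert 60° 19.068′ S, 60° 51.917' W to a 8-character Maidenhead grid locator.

Shift to the Maidenhead origin (180°W, 90°S): lon 119.13472, lat 29.68220.
Field: 119.13472/20 → 5 → F, 29.68220/10 → 2 → C; chars FC.
Square: 19.13472/2 → 9, 9.68220/1 → 9; chars 99.
Subsquare: 1.13472/0.0833333 → 13 → n, 0.68220/0.0416667 → 16 → q; chars nq.
Extended square: 0.05138/0.00833333 → 6, 0.01553/0.00416667 → 3; chars 63.

FC99nq63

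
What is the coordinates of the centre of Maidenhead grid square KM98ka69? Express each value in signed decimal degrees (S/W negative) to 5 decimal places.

38.03958, 38.88750

Field K=10, M=12: +10·20° lon, +12·10° lat → SW at lon 20°, lat 30°.
Square 9, 8: +9·2° lon, +8·1° lat → SW at lon 38°, lat 38°.
Subsquare k=10, a=0: +10·0.0833333° lon, +0·0.0416667° lat → SW at lon 38.8333°, lat 38°.
Extended square 6, 9: +6·0.00833333° lon, +9·0.00416667° lat → SW at lon 38.8833°, lat 38.0375°.
Cell spans 0.00833333° lon × 0.00416667° lat. Centre is SW corner plus half of each.
latitude 38.03958, longitude 38.88750.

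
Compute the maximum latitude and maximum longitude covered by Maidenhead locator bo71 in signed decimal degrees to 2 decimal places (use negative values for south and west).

52.00, -144.00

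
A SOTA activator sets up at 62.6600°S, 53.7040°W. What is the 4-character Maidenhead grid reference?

Add 180° to longitude and 90° to latitude: 126.30, 27.34.
Field: lon ⌊126.30/20⌋ = 6 → G; lat ⌊27.34/10⌋ = 2 → C.
Square: lon ⌊6.30/2⌋ = 3; lat ⌊7.34/1⌋ = 7.

GC37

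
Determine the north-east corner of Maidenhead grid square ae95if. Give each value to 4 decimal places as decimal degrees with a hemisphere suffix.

44.7500° S, 161.2500° W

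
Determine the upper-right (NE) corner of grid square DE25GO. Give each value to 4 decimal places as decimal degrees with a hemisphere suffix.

Field D=3, E=4: +3·20° lon, +4·10° lat → SW at lon -120°, lat -50°.
Square 2, 5: +2·2° lon, +5·1° lat → SW at lon -116°, lat -45°.
Subsquare g=6, o=14: +6·0.0833333° lon, +14·0.0416667° lat → SW at lon -115.5°, lat -44.4167°.
Cell spans 0.0833333° lon × 0.0416667° lat. NE corner is SW corner plus one full cell.
latitude 44.3750° S, longitude 115.4167° W.

44.3750° S, 115.4167° W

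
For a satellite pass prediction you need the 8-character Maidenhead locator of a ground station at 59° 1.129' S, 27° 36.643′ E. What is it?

KD30tx35

Shift to the Maidenhead origin (180°W, 90°S): lon 207.61072, lat 30.98118.
Field (20°×10°, letters A–R): 207.61072/20 → 10 → K, 30.98118/10 → 3 → D; chars KD.
Square (2°×1°, digits 0–9): 7.61072/2 → 3, 0.98118/1 → 0; chars 30.
Subsquare (5′×2.5′, letters a–x): 1.61072/0.0833333 → 19 → t, 0.98118/0.0416667 → 23 → x; chars tx.
Extended square (30″×15″, digits 0–9): 0.02738/0.00833333 → 3, 0.02285/0.00416667 → 5; chars 35.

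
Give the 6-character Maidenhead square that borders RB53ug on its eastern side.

Longitude subsquare u = 20; +1 → 21 = v.
The latitude characters are unchanged.

RB53vg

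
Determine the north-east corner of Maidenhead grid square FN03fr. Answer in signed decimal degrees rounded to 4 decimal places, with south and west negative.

43.7500, -79.5000

Field F=5, N=13: +5·20° lon, +13·10° lat → SW at lon -80°, lat 40°.
Square 0, 3: +0·2° lon, +3·1° lat → SW at lon -80°, lat 43°.
Subsquare f=5, r=17: +5·0.0833333° lon, +17·0.0416667° lat → SW at lon -79.5833°, lat 43.7083°.
Cell spans 0.0833333° lon × 0.0416667° lat. NE corner is SW corner plus one full cell.
latitude 43.7500, longitude -79.5000.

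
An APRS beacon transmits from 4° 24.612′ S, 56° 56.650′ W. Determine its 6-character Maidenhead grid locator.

GI15mo

Shift to the Maidenhead origin (180°W, 90°S): lon 123.0558, lat 85.5898.
Field (20°×10°, letters A–R): lon ⌊123.0558/20⌋ = 6 → G; lat ⌊85.5898/10⌋ = 8 → I.
Square (2°×1°, digits 0–9): lon ⌊3.0558/2⌋ = 1; lat ⌊5.5898/1⌋ = 5.
Subsquare (5′×2.5′, letters a–x): lon ⌊1.0558/0.0833333⌋ = 12 → m; lat ⌊0.5898/0.0416667⌋ = 14 → o.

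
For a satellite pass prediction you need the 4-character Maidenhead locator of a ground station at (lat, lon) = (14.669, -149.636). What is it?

Add 180° to longitude and 90° to latitude: 30.36, 104.67.
Field (20°×10°, letters A–R): lon ⌊30.36/20⌋ = 1 → B; lat ⌊104.67/10⌋ = 10 → K.
Square (2°×1°, digits 0–9): lon ⌊10.36/2⌋ = 5; lat ⌊4.67/1⌋ = 4.

BK54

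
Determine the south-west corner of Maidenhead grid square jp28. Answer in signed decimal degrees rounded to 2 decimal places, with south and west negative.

Field J=9, P=15: +9·20° lon, +15·10° lat → SW at lon 0°, lat 60°.
Square 2, 8: +2·2° lon, +8·1° lat → SW at lon 4°, lat 68°.
latitude 68.00, longitude 4.00.

68.00, 4.00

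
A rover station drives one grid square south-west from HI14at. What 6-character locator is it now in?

HI04xs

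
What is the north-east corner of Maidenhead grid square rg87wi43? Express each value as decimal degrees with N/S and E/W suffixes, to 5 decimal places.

22.65000° S, 177.87500° E

Field R=17, G=6: +17·20° lon, +6·10° lat → SW at lon 160°, lat -30°.
Square 8, 7: +8·2° lon, +7·1° lat → SW at lon 176°, lat -23°.
Subsquare w=22, i=8: +22·0.0833333° lon, +8·0.0416667° lat → SW at lon 177.833°, lat -22.6667°.
Extended square 4, 3: +4·0.00833333° lon, +3·0.00416667° lat → SW at lon 177.867°, lat -22.6542°.
Cell spans 0.00833333° lon × 0.00416667° lat. NE corner is SW corner plus one full cell.
latitude 22.65000° S, longitude 177.87500° E.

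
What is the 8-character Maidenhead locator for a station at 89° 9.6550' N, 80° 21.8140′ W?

Offset from 180°W / 90°S: lon 99.63643°, lat 179.16092°.
Field: lon ⌊99.63643/20⌋ = 4 → E; lat ⌊179.16092/10⌋ = 17 → R.
Square: lon ⌊19.63643/2⌋ = 9; lat ⌊9.16092/1⌋ = 9.
Subsquare: lon ⌊1.63643/0.0833333⌋ = 19 → t; lat ⌊0.16092/0.0416667⌋ = 3 → d.
Extended square: lon ⌊0.05310/0.00833333⌋ = 6; lat ⌊0.03592/0.00416667⌋ = 8.

ER99td68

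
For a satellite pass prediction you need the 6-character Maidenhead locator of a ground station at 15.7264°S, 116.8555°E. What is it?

OH84kg

Add 180° to longitude and 90° to latitude: 296.8555, 74.2736.
Field: 296.8555/20 → 14 → O, 74.2736/10 → 7 → H; chars OH.
Square: 16.8555/2 → 8, 4.2736/1 → 4; chars 84.
Subsquare: 0.8555/0.0833333 → 10 → k, 0.2736/0.0416667 → 6 → g; chars kg.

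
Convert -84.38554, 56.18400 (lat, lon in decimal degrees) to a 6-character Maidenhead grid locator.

Shift to the Maidenhead origin (180°W, 90°S): lon 236.1840, lat 5.6145.
Field: 236.1840/20 → 11 → L, 5.6145/10 → 0 → A; chars LA.
Square: 16.1840/2 → 8, 5.6145/1 → 5; chars 85.
Subsquare: 0.1840/0.0833333 → 2 → c, 0.6145/0.0416667 → 14 → o; chars co.

LA85co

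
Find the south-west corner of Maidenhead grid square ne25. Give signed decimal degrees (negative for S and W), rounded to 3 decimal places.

-45.000, 84.000

Field N=13, E=4: +13·20° lon, +4·10° lat → SW at lon 80°, lat -50°.
Square 2, 5: +2·2° lon, +5·1° lat → SW at lon 84°, lat -45°.
latitude -45.000, longitude 84.000.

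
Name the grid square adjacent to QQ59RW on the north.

Latitude subsquare w = 22; +1 → 23 = x.
The longitude characters are unchanged.

QQ59rx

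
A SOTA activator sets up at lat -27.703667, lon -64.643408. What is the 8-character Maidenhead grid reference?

Add 180° to longitude and 90° to latitude: 115.35659, 62.29633.
Field: 115.35659/20 → 5 → F, 62.29633/10 → 6 → G; chars FG.
Square: 15.35659/2 → 7, 2.29633/1 → 2; chars 72.
Subsquare: 1.35659/0.0833333 → 16 → q, 0.29633/0.0416667 → 7 → h; chars qh.
Extended square: 0.02326/0.00833333 → 2, 0.00467/0.00416667 → 1; chars 21.

FG72qh21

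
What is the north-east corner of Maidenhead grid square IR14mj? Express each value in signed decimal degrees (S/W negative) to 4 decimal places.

Field I=8, R=17: +8·20° lon, +17·10° lat → SW at lon -20°, lat 80°.
Square 1, 4: +1·2° lon, +4·1° lat → SW at lon -18°, lat 84°.
Subsquare m=12, j=9: +12·0.0833333° lon, +9·0.0416667° lat → SW at lon -17°, lat 84.375°.
Cell spans 0.0833333° lon × 0.0416667° lat. NE corner is SW corner plus one full cell.
latitude 84.4167, longitude -16.9167.

84.4167, -16.9167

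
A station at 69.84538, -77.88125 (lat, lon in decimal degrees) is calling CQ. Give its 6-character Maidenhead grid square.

FP19bu

Shift to the Maidenhead origin (180°W, 90°S): lon 102.1188, lat 159.8454.
Field: 102.1188/20 → 5 → F, 159.8454/10 → 15 → P; chars FP.
Square: 2.1188/2 → 1, 9.8454/1 → 9; chars 19.
Subsquare: 0.1188/0.0833333 → 1 → b, 0.8454/0.0416667 → 20 → u; chars bu.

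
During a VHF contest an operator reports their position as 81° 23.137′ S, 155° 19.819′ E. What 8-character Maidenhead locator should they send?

QA78po97

Shift to the Maidenhead origin (180°W, 90°S): lon 335.33032, lat 8.61438.
Field: 335.33032/20 → 16 → Q, 8.61438/10 → 0 → A; chars QA.
Square: 15.33032/2 → 7, 8.61438/1 → 8; chars 78.
Subsquare: 1.33032/0.0833333 → 15 → p, 0.61438/0.0416667 → 14 → o; chars po.
Extended square: 0.08032/0.00833333 → 9, 0.03105/0.00416667 → 7; chars 97.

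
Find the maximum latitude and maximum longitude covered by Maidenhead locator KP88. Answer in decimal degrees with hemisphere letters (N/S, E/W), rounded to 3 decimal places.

Field K=10, P=15: +10·20° lon, +15·10° lat → SW at lon 20°, lat 60°.
Square 8, 8: +8·2° lon, +8·1° lat → SW at lon 36°, lat 68°.
Cell spans 2° lon × 1° lat. NE corner is SW corner plus one full cell.
latitude 69.000° N, longitude 38.000° E.

69.000° N, 38.000° E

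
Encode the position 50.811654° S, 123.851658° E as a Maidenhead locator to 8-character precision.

Offset from 180°W / 90°S: lon 303.85166°, lat 39.18835°.
Field: 303.85166/20 → 15 → P, 39.18835/10 → 3 → D; chars PD.
Square: 3.85166/2 → 1, 9.18835/1 → 9; chars 19.
Subsquare: 1.85166/0.0833333 → 22 → w, 0.18835/0.0416667 → 4 → e; chars we.
Extended square: 0.01832/0.00833333 → 2, 0.02168/0.00416667 → 5; chars 25.

PD19we25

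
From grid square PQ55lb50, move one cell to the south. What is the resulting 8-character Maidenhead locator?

PQ55la59

Latitude extended square 0; −1 → -1, wraps to 9, carry into subsquare.
Latitude subsquare b = 1; −1 → 0 = a.
The longitude characters are unchanged.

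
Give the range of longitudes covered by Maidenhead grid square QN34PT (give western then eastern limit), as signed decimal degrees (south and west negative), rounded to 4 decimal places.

147.2500, 147.3333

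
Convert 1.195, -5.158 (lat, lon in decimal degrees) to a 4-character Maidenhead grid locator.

Add 180° to longitude and 90° to latitude: 174.84, 91.19.
Field: 174.84/20 → 8 → I, 91.19/10 → 9 → J; chars IJ.
Square: 14.84/2 → 7, 1.19/1 → 1; chars 71.

IJ71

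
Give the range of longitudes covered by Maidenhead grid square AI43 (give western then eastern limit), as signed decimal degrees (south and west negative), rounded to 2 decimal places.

-172.00, -170.00

Field A=0, I=8: +0·20° lon, +8·10° lat → SW at lon -180°, lat -10°.
Square 4, 3: +4·2° lon, +3·1° lat → SW at lon -172°, lat -7°.
Cell spans 2° lon × 1° lat.
west -172.00, east -170.00.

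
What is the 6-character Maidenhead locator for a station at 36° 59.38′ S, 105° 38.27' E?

OF23ta

Offset from 180°W / 90°S: lon 285.6378°, lat 53.0103°.
Field: lon ⌊285.6378/20⌋ = 14 → O; lat ⌊53.0103/10⌋ = 5 → F.
Square: lon ⌊5.6378/2⌋ = 2; lat ⌊3.0103/1⌋ = 3.
Subsquare: lon ⌊1.6378/0.0833333⌋ = 19 → t; lat ⌊0.0103/0.0416667⌋ = 0 → a.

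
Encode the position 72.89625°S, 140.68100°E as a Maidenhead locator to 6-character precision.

QB07ic

Shift to the Maidenhead origin (180°W, 90°S): lon 320.6810, lat 17.1038.
Field: 320.6810/20 → 16 → Q, 17.1038/10 → 1 → B; chars QB.
Square: 0.6810/2 → 0, 7.1038/1 → 7; chars 07.
Subsquare: 0.6810/0.0833333 → 8 → i, 0.1038/0.0416667 → 2 → c; chars ic.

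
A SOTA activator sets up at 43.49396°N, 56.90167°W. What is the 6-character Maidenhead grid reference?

GN13nl

Add 180° to longitude and 90° to latitude: 123.0983, 133.4940.
Field: 123.0983/20 → 6 → G, 133.4940/10 → 13 → N; chars GN.
Square: 3.0983/2 → 1, 3.4940/1 → 3; chars 13.
Subsquare: 1.0983/0.0833333 → 13 → n, 0.4940/0.0416667 → 11 → l; chars nl.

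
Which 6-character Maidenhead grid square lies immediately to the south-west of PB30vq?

Longitude subsquare v = 21; −1 → 20 = u.
Latitude subsquare q = 16; −1 → 15 = p.

PB30up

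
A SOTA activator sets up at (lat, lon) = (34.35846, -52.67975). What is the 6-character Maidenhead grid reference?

GM34pi

Shift to the Maidenhead origin (180°W, 90°S): lon 127.3203, lat 124.3585.
Field: 127.3203/20 → 6 → G, 124.3585/10 → 12 → M; chars GM.
Square: 7.3203/2 → 3, 4.3585/1 → 4; chars 34.
Subsquare: 1.3203/0.0833333 → 15 → p, 0.3585/0.0416667 → 8 → i; chars pi.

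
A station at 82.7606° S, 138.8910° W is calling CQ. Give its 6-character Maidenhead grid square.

CA07nf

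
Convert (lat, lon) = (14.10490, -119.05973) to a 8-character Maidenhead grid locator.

DK04lc25

Add 180° to longitude and 90° to latitude: 60.94027, 104.10490.
Field: lon ⌊60.94027/20⌋ = 3 → D; lat ⌊104.10490/10⌋ = 10 → K.
Square: lon ⌊0.94027/2⌋ = 0; lat ⌊4.10490/1⌋ = 4.
Subsquare: lon ⌊0.94027/0.0833333⌋ = 11 → l; lat ⌊0.10490/0.0416667⌋ = 2 → c.
Extended square: lon ⌊0.02360/0.00833333⌋ = 2; lat ⌊0.02157/0.00416667⌋ = 5.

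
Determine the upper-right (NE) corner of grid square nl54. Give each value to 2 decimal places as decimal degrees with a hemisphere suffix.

25.00° N, 92.00° E

Field N=13, L=11: +13·20° lon, +11·10° lat → SW at lon 80°, lat 20°.
Square 5, 4: +5·2° lon, +4·1° lat → SW at lon 90°, lat 24°.
Cell spans 2° lon × 1° lat. NE corner is SW corner plus one full cell.
latitude 25.00° N, longitude 92.00° E.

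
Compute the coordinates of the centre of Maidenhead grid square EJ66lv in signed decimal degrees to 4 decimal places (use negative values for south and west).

6.8958, -87.0417

Field E=4, J=9: +4·20° lon, +9·10° lat → SW at lon -100°, lat 0°.
Square 6, 6: +6·2° lon, +6·1° lat → SW at lon -88°, lat 6°.
Subsquare l=11, v=21: +11·0.0833333° lon, +21·0.0416667° lat → SW at lon -87.0833°, lat 6.875°.
Cell spans 0.0833333° lon × 0.0416667° lat. Centre is SW corner plus half of each.
latitude 6.8958, longitude -87.0417.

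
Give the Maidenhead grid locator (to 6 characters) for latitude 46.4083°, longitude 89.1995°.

NN46oj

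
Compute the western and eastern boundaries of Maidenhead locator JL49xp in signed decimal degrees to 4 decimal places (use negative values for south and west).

Field J=9, L=11: +9·20° lon, +11·10° lat → SW at lon 0°, lat 20°.
Square 4, 9: +4·2° lon, +9·1° lat → SW at lon 8°, lat 29°.
Subsquare x=23, p=15: +23·0.0833333° lon, +15·0.0416667° lat → SW at lon 9.91667°, lat 29.625°.
Cell spans 0.0833333° lon × 0.0416667° lat.
west 9.9167, east 10.0000.

9.9167, 10.0000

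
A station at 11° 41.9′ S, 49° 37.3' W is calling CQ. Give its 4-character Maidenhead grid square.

GH58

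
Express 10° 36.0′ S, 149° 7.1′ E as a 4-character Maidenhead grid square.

QH49

Add 180° to longitude and 90° to latitude: 329.12, 79.40.
Field: lon ⌊329.12/20⌋ = 16 → Q; lat ⌊79.40/10⌋ = 7 → H.
Square: lon ⌊9.12/2⌋ = 4; lat ⌊9.40/1⌋ = 9.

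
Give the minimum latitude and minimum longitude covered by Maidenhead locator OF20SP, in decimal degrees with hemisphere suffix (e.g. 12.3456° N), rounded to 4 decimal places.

39.3750° S, 105.5000° E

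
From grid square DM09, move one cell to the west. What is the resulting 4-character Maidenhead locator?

CM99

Longitude square 0; −1 → -1, wraps to 9, carry into field.
Longitude field D = 3; −1 → 2 = C.
The latitude characters are unchanged.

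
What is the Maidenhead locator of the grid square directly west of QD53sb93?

Longitude extended square 9; −1 → 8.
The latitude characters are unchanged.

QD53sb83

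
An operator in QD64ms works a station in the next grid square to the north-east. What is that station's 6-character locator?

Longitude subsquare m = 12; +1 → 13 = n.
Latitude subsquare s = 18; +1 → 19 = t.

QD64nt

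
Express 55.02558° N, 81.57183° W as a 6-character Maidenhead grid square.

Offset from 180°W / 90°S: lon 98.4282°, lat 145.0256°.
Field: 98.4282/20 → 4 → E, 145.0256/10 → 14 → O; chars EO.
Square: 18.4282/2 → 9, 5.0256/1 → 5; chars 95.
Subsquare: 0.4282/0.0833333 → 5 → f, 0.0256/0.0416667 → 0 → a; chars fa.

EO95fa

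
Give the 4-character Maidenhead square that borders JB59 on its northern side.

Latitude square 9; +1 → 10, wraps to 0, carry into field.
Latitude field B = 1; +1 → 2 = C.
The longitude characters are unchanged.

JC50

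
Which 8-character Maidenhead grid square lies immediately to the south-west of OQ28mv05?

OQ28lv94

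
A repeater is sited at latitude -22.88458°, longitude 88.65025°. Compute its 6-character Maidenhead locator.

NG47hc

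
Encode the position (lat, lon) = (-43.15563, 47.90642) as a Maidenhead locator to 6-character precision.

Offset from 180°W / 90°S: lon 227.9064°, lat 46.8444°.
Field: lon ⌊227.9064/20⌋ = 11 → L; lat ⌊46.8444/10⌋ = 4 → E.
Square: lon ⌊7.9064/2⌋ = 3; lat ⌊6.8444/1⌋ = 6.
Subsquare: lon ⌊1.9064/0.0833333⌋ = 22 → w; lat ⌊0.8444/0.0416667⌋ = 20 → u.

LE36wu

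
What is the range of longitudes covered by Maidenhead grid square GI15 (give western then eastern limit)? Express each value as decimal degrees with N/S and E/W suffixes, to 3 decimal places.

Field G=6, I=8: +6·20° lon, +8·10° lat → SW at lon -60°, lat -10°.
Square 1, 5: +1·2° lon, +5·1° lat → SW at lon -58°, lat -5°.
Cell spans 2° lon × 1° lat.
west 58.000° W, east 56.000° W.

58.000° W, 56.000° W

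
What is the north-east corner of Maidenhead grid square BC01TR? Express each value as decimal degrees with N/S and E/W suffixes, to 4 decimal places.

68.2500° S, 158.3333° W

Field B=1, C=2: +1·20° lon, +2·10° lat → SW at lon -160°, lat -70°.
Square 0, 1: +0·2° lon, +1·1° lat → SW at lon -160°, lat -69°.
Subsquare t=19, r=17: +19·0.0833333° lon, +17·0.0416667° lat → SW at lon -158.417°, lat -68.2917°.
Cell spans 0.0833333° lon × 0.0416667° lat. NE corner is SW corner plus one full cell.
latitude 68.2500° S, longitude 158.3333° W.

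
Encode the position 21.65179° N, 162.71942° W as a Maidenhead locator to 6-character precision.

AL81pp

Offset from 180°W / 90°S: lon 17.2806°, lat 111.6518°.
Field (20°×10°, letters A–R): lon ⌊17.2806/20⌋ = 0 → A; lat ⌊111.6518/10⌋ = 11 → L.
Square (2°×1°, digits 0–9): lon ⌊17.2806/2⌋ = 8; lat ⌊1.6518/1⌋ = 1.
Subsquare (5′×2.5′, letters a–x): lon ⌊1.2806/0.0833333⌋ = 15 → p; lat ⌊0.6518/0.0416667⌋ = 15 → p.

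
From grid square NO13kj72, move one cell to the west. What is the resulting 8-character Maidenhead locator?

Longitude extended square 7; −1 → 6.
The latitude characters are unchanged.

NO13kj62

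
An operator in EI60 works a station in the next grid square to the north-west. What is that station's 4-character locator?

EI51

Longitude square 6; −1 → 5.
Latitude square 0; +1 → 1.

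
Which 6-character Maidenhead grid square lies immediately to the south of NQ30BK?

NQ30bj

Latitude subsquare k = 10; −1 → 9 = j.
The longitude characters are unchanged.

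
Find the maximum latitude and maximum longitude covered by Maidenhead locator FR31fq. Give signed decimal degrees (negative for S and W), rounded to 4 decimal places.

81.7083, -73.5000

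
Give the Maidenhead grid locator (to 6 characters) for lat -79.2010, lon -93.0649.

Offset from 180°W / 90°S: lon 86.9351°, lat 10.7990°.
Field: 86.9351/20 → 4 → E, 10.7990/10 → 1 → B; chars EB.
Square: 6.9351/2 → 3, 0.7990/1 → 0; chars 30.
Subsquare: 0.9351/0.0833333 → 11 → l, 0.7990/0.0416667 → 19 → t; chars lt.

EB30lt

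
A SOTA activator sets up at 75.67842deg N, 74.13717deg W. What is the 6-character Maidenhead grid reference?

FQ25wq

Offset from 180°W / 90°S: lon 105.8628°, lat 165.6784°.
Field: lon ⌊105.8628/20⌋ = 5 → F; lat ⌊165.6784/10⌋ = 16 → Q.
Square: lon ⌊5.8628/2⌋ = 2; lat ⌊5.6784/1⌋ = 5.
Subsquare: lon ⌊1.8628/0.0833333⌋ = 22 → w; lat ⌊0.6784/0.0416667⌋ = 16 → q.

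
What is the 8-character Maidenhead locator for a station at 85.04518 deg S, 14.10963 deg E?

Offset from 180°W / 90°S: lon 194.10963°, lat 4.95482°.
Field: 194.10963/20 → 9 → J, 4.95482/10 → 0 → A; chars JA.
Square: 14.10963/2 → 7, 4.95482/1 → 4; chars 74.
Subsquare: 0.10963/0.0833333 → 1 → b, 0.95482/0.0416667 → 22 → w; chars bw.
Extended square: 0.02630/0.00833333 → 3, 0.03815/0.00416667 → 9; chars 39.

JA74bw39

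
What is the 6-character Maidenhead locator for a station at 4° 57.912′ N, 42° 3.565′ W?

Add 180° to longitude and 90° to latitude: 137.9406, 94.9652.
Field: 137.9406/20 → 6 → G, 94.9652/10 → 9 → J; chars GJ.
Square: 17.9406/2 → 8, 4.9652/1 → 4; chars 84.
Subsquare: 1.9406/0.0833333 → 23 → x, 0.9652/0.0416667 → 23 → x; chars xx.

GJ84xx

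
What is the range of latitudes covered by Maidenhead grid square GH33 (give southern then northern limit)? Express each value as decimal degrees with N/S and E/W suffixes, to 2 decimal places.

17.00° S, 16.00° S

Field G=6, H=7: +6·20° lon, +7·10° lat → SW at lon -60°, lat -20°.
Square 3, 3: +3·2° lon, +3·1° lat → SW at lon -54°, lat -17°.
Cell spans 2° lon × 1° lat.
south 17.00° S, north 16.00° S.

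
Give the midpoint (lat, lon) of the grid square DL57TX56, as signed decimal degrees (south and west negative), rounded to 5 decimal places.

Field D=3, L=11: +3·20° lon, +11·10° lat → SW at lon -120°, lat 20°.
Square 5, 7: +5·2° lon, +7·1° lat → SW at lon -110°, lat 27°.
Subsquare t=19, x=23: +19·0.0833333° lon, +23·0.0416667° lat → SW at lon -108.417°, lat 27.9583°.
Extended square 5, 6: +5·0.00833333° lon, +6·0.00416667° lat → SW at lon -108.375°, lat 27.9833°.
Cell spans 0.00833333° lon × 0.00416667° lat. Centre is SW corner plus half of each.
latitude 27.98542, longitude -108.37083.

27.98542, -108.37083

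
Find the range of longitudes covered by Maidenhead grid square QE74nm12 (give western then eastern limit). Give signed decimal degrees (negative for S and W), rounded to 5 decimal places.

Field Q=16, E=4: +16·20° lon, +4·10° lat → SW at lon 140°, lat -50°.
Square 7, 4: +7·2° lon, +4·1° lat → SW at lon 154°, lat -46°.
Subsquare n=13, m=12: +13·0.0833333° lon, +12·0.0416667° lat → SW at lon 155.083°, lat -45.5°.
Extended square 1, 2: +1·0.00833333° lon, +2·0.00416667° lat → SW at lon 155.092°, lat -45.4917°.
Cell spans 0.00833333° lon × 0.00416667° lat.
west 155.09167, east 155.10000.

155.09167, 155.10000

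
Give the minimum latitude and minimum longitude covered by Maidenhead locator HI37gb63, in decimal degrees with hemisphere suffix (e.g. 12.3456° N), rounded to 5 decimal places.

2.94583° S, 33.45000° W

Field H=7, I=8: +7·20° lon, +8·10° lat → SW at lon -40°, lat -10°.
Square 3, 7: +3·2° lon, +7·1° lat → SW at lon -34°, lat -3°.
Subsquare g=6, b=1: +6·0.0833333° lon, +1·0.0416667° lat → SW at lon -33.5°, lat -2.95833°.
Extended square 6, 3: +6·0.00833333° lon, +3·0.00416667° lat → SW at lon -33.45°, lat -2.94583°.
latitude 2.94583° S, longitude 33.45000° W.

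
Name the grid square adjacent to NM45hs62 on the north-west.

Longitude extended square 6; −1 → 5.
Latitude extended square 2; +1 → 3.

NM45hs53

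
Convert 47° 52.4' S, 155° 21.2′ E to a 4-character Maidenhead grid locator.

QE72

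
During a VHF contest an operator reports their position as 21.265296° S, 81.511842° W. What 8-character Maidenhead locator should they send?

EG98fr86

Add 180° to longitude and 90° to latitude: 98.48816, 68.73470.
Field: 98.48816/20 → 4 → E, 68.73470/10 → 6 → G; chars EG.
Square: 18.48816/2 → 9, 8.73470/1 → 8; chars 98.
Subsquare: 0.48816/0.0833333 → 5 → f, 0.73470/0.0416667 → 17 → r; chars fr.
Extended square: 0.07149/0.00833333 → 8, 0.02637/0.00416667 → 6; chars 86.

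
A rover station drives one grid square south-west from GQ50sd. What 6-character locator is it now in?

GQ50rc

Longitude subsquare s = 18; −1 → 17 = r.
Latitude subsquare d = 3; −1 → 2 = c.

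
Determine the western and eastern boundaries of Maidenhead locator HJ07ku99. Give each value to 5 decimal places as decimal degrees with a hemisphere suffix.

Field H=7, J=9: +7·20° lon, +9·10° lat → SW at lon -40°, lat 0°.
Square 0, 7: +0·2° lon, +7·1° lat → SW at lon -40°, lat 7°.
Subsquare k=10, u=20: +10·0.0833333° lon, +20·0.0416667° lat → SW at lon -39.1667°, lat 7.83333°.
Extended square 9, 9: +9·0.00833333° lon, +9·0.00416667° lat → SW at lon -39.0917°, lat 7.87083°.
Cell spans 0.00833333° lon × 0.00416667° lat.
west 39.09167° W, east 39.08333° W.

39.09167° W, 39.08333° W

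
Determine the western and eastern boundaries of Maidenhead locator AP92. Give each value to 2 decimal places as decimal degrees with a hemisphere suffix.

162.00° W, 160.00° W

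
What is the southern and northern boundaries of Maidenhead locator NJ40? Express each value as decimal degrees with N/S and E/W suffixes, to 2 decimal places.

0.00° N, 1.00° N

Field N=13, J=9: +13·20° lon, +9·10° lat → SW at lon 80°, lat 0°.
Square 4, 0: +4·2° lon, +0·1° lat → SW at lon 88°, lat 0°.
Cell spans 2° lon × 1° lat.
south 0.00° N, north 1.00° N.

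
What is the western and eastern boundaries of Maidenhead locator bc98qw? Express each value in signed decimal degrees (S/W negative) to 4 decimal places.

-140.6667, -140.5833

Field B=1, C=2: +1·20° lon, +2·10° lat → SW at lon -160°, lat -70°.
Square 9, 8: +9·2° lon, +8·1° lat → SW at lon -142°, lat -62°.
Subsquare q=16, w=22: +16·0.0833333° lon, +22·0.0416667° lat → SW at lon -140.667°, lat -61.0833°.
Cell spans 0.0833333° lon × 0.0416667° lat.
west -140.6667, east -140.5833.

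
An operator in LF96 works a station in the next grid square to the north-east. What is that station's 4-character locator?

MF07

Longitude square 9; +1 → 10, wraps to 0, carry into field.
Longitude field L = 11; +1 → 12 = M.
Latitude square 6; +1 → 7.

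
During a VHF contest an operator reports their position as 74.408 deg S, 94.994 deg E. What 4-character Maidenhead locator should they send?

Shift to the Maidenhead origin (180°W, 90°S): lon 274.99, lat 15.59.
Field (20°×10°, letters A–R): lon ⌊274.99/20⌋ = 13 → N; lat ⌊15.59/10⌋ = 1 → B.
Square (2°×1°, digits 0–9): lon ⌊14.99/2⌋ = 7; lat ⌊5.59/1⌋ = 5.

NB75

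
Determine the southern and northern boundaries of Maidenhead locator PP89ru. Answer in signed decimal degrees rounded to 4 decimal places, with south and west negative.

69.8333, 69.8750

Field P=15, P=15: +15·20° lon, +15·10° lat → SW at lon 120°, lat 60°.
Square 8, 9: +8·2° lon, +9·1° lat → SW at lon 136°, lat 69°.
Subsquare r=17, u=20: +17·0.0833333° lon, +20·0.0416667° lat → SW at lon 137.417°, lat 69.8333°.
Cell spans 0.0833333° lon × 0.0416667° lat.
south 69.8333, north 69.8750.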